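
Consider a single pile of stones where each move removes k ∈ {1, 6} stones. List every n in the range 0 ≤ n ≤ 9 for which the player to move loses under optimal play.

Build the Grundy sequence with g(k) = mex{g(k−s) : s ∈ {1, 6}, s ≤ k}:
g(0) = mex{} = 0
g(1) = mex{0} = 1
g(2) = mex{1} = 0
g(3) = mex{0} = 1
g(4) = mex{1} = 0
g(5) = mex{0} = 1
g(6) = mex{0,1} = 2
g(7) = mex{1,2} = 0
g(8) = mex{0} = 1
g(9) = mex{1} = 0
The P-positions (g = 0) in 0..9 are 0, 2, 4, 7, 9.

0, 2, 4, 7, 9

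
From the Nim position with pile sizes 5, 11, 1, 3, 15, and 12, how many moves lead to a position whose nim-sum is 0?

Bitwise XOR of the heap sizes:
  0101  (5)
  1011  (11)
  0001  (1)
  0011  (3)
  1111  (15)
  1100  (12)
  ----
  1111  (15)
The overall nim-sum is X = 15. A pile of size p has a winning move iff p XOR X < p (reduce it to p XOR X).
  5: 5 XOR 15 = 10 ≥ 5 — no move.
  11: 11 XOR 15 = 4 < 11 — winning move (to 4).
  1: 1 XOR 15 = 14 ≥ 1 — no move.
  3: 3 XOR 15 = 12 ≥ 3 — no move.
  15: 15 XOR 15 = 0 < 15 — winning move (to 0).
  12: 12 XOR 15 = 3 < 12 — winning move (to 3).
That gives 3 winning moves.

3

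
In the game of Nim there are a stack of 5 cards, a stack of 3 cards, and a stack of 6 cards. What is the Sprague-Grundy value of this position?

In binary:
  101  (5)
  011  (3)
  110  (6)
  ---
  000  (0)

0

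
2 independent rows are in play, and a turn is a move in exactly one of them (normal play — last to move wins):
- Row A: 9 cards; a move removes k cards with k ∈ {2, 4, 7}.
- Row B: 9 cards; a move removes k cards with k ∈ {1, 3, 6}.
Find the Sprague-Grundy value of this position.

0

Build the Grundy sequence for row A with g(k) = mex{g(k−s) : s ∈ {2, 4, 7}, s ≤ k}:
g(0) = mex{} = 0
g(1) = mex{} = 0
g(2) = mex{0} = 1
g(3) = mex{0} = 1
g(4) = mex{0,1} = 2
g(5) = mex{0,1} = 2
g(6) = mex{1,2} = 0
g(7) = mex{0,1,2} = 3
g(8) = mex{0,2} = 1
g(9) = mex{1,2,3} = 0
So g(9) = 0.
Build the Grundy sequence for row B with g(k) = mex{g(k−s) : s ∈ {1, 3, 6}, s ≤ k}:
k:     0  1  2  3  4  5  6  7  8  9
g(k):  0  1  0  1  0  1  2  3  2  0
So g(9) = 0.
By the Sprague-Grundy theorem, the Grundy value of a sum of independent games is the XOR of the component values.
Combined value = 0 XOR 0 = 0.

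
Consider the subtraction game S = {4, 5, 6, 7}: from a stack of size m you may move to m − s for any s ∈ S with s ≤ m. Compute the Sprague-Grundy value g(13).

Compute g(0), g(1), … for moves {4, 5, 6, 7}:
g(0) = mex{} = 0
g(1) = mex{} = 0
g(2) = mex{} = 0
g(3) = mex{} = 0
g(4) = mex{0} = 1
g(5) = mex{0} = 1
g(6) = mex{0} = 1
g(7) = mex{0} = 1
g(8) = mex{0,1} = 2
g(9) = mex{0,1} = 2
g(10) = mex{0,1} = 2
g(11) = mex{1} = 0
g(12) = mex{1,2} = 0
g(13) = mex{1,2} = 0
So g(13) = 0.

0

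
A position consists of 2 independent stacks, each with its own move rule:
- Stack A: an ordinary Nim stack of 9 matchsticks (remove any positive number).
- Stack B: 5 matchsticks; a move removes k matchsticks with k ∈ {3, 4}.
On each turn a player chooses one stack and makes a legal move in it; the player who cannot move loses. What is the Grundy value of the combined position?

Stack A is a plain Nim stack of size 9, so its Grundy value is 9.
For stack B, compute g(0), g(1), … with moves {3, 4}:
k:     0  1  2  3  4  5
g(k):  0  0  0  1  1  1
So g(5) = 1.
The value of a disjunctive sum is the nim-sum of the parts.
Combined value = 9 XOR 1 = 8.

8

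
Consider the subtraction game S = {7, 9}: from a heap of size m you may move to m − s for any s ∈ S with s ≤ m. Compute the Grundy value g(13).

1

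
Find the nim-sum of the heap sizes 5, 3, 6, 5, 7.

2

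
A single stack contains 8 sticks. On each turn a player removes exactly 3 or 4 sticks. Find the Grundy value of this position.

Compute g(0), g(1), … for moves {3, 4}:
g(0) = mex{} = 0
g(1) = mex{} = 0
g(2) = mex{} = 0
g(3) = mex{0} = 1
g(4) = mex{0} = 1
g(5) = mex{0} = 1
g(6) = mex{0,1} = 2
g(7) = mex{1} = 0
g(8) = mex{1} = 0
So g(8) = 0.

0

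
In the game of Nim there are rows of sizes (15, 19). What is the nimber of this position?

28

Bitwise XOR of the heap sizes:
  01111  (15)
  10011  (19)
  -----
  11100  (28)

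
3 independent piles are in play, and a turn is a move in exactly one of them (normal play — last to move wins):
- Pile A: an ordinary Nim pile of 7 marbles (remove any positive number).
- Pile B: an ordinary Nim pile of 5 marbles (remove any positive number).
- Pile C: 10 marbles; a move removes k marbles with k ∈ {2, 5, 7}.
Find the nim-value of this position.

Pile A is a plain Nim pile of size 7, so its Grundy value is 7.
Pile B is a plain Nim pile of size 5, so its Grundy value is 5.
For pile C, compute g(0), g(1), … with moves {2, 5, 7}:
g(0) = mex{} = 0
g(1) = mex{} = 0
g(2) = mex{0} = 1
g(3) = mex{0} = 1
g(4) = mex{1} = 0
g(5) = mex{0,1} = 2
g(6) = mex{0} = 1
g(7) = mex{0,1,2} = 3
g(8) = mex{0,1} = 2
g(9) = mex{0,1,3} = 2
g(10) = mex{1,2} = 0
So g(10) = 0.
The value of a disjunctive sum is the nim-sum of the parts.
Combined value = 7 XOR 5 XOR 0 = 2.

2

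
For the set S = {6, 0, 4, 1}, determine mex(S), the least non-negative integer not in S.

The values 0, 1 are all present; 2 is the first non-negative integer missing from the set.

2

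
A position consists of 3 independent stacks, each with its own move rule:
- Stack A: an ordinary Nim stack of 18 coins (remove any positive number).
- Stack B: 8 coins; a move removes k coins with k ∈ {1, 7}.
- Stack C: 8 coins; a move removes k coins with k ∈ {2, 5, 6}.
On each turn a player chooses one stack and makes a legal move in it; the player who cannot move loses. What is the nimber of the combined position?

18

Stack A is a plain Nim stack of size 18, so its Grundy value is 18.
For stack B, compute g(0), g(1), … with moves {1, 7}:
g(0) = mex{} = 0
g(1) = mex{0} = 1
g(2) = mex{1} = 0
g(3) = mex{0} = 1
g(4) = mex{1} = 0
g(5) = mex{0} = 1
g(6) = mex{1} = 0
g(7) = mex{0} = 1
g(8) = mex{1} = 0
So g(8) = 0.
For stack C, compute g(0), g(1), … with moves {2, 5, 6}:
g(0) = mex{} = 0
g(1) = mex{} = 0
g(2) = mex{0} = 1
g(3) = mex{0} = 1
g(4) = mex{1} = 0
g(5) = mex{0,1} = 2
g(6) = mex{0} = 1
g(7) = mex{0,1,2} = 3
g(8) = mex{1} = 0
So g(8) = 0.
By the Sprague-Grundy theorem, the Grundy value of a sum of independent games is the XOR of the component values.
Combined value = 18 ⊕ 0 ⊕ 0 = 18.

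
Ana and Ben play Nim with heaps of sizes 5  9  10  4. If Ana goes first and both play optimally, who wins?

Nim-sum: 5 ⊕ 9 ⊕ 10 ⊕ 4 = 2.
The nim-sum is 2 ≠ 0, so this is an N-position: the player to move can win; Ana has a winning move.

Ana wins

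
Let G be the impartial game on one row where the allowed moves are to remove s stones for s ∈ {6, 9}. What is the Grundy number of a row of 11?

1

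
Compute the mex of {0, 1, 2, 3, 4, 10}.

5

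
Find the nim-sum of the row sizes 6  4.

Write each in binary and XOR column by column:
  110  (6)
  100  (4)
  ---
  010  (2)

2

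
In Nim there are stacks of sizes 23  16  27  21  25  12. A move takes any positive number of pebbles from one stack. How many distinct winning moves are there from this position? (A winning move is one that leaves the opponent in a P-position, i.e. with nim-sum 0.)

5

Nim-sum: 23 ^ 16 ^ 27 ^ 21 ^ 25 ^ 12 = 28.
The overall nim-sum is X = 28. A stack of size p has a winning move iff p XOR X < p (reduce it to p XOR X).
  23: 23 XOR 28 = 11 < 23 — winning move (to 11).
  16: 16 XOR 28 = 12 < 16 — winning move (to 12).
  27: 27 XOR 28 = 7 < 27 — winning move (to 7).
  21: 21 XOR 28 = 9 < 21 — winning move (to 9).
  25: 25 XOR 28 = 5 < 25 — winning move (to 5).
  12: 12 XOR 28 = 16 ≥ 12 — no move.
That gives 5 winning moves.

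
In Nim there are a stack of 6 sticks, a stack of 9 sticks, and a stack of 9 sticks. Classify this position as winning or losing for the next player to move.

Nim-sum: 6 ^ 9 ^ 9 = 6.
The nim-sum is 6 ≠ 0, so this is an N-position: the player to move can win.

Winning position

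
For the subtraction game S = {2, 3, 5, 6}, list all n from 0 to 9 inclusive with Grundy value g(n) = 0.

0, 1, 8, 9

Grundy values for subtraction set {2, 3, 5, 6}:
g(0) = mex{} = 0
g(1) = mex{} = 0
g(2) = mex{0} = 1
g(3) = mex{0} = 1
g(4) = mex{0,1} = 2
g(5) = mex{0,1} = 2
g(6) = mex{0,1,2} = 3
g(7) = mex{0,1,2} = 3
g(8) = mex{1,2,3} = 0
g(9) = mex{1,2,3} = 0
The P-positions (g = 0) in 0..9 are 0, 1, 8, 9.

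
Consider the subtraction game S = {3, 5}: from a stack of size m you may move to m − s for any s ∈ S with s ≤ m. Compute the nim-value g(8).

0

Grundy values for subtraction set {3, 5}:
g(0) = mex{} = 0
g(1) = mex{} = 0
g(2) = mex{} = 0
g(3) = mex{0} = 1
g(4) = mex{0} = 1
g(5) = mex{0} = 1
g(6) = mex{0,1} = 2
g(7) = mex{0,1} = 2
g(8) = mex{1} = 0
So g(8) = 0.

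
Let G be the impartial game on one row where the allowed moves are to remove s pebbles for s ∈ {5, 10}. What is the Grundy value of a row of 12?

2

Build the Grundy sequence with g(k) = mex{g(k−s) : s ∈ {5, 10}, s ≤ k}:
g(0) = mex{} = 0
g(1) = mex{} = 0
g(2) = mex{} = 0
g(3) = mex{} = 0
g(4) = mex{} = 0
g(5) = mex{0} = 1
g(6) = mex{0} = 1
g(7) = mex{0} = 1
g(8) = mex{0} = 1
g(9) = mex{0} = 1
g(10) = mex{0,1} = 2
g(11) = mex{0,1} = 2
g(12) = mex{0,1} = 2
So g(12) = 2.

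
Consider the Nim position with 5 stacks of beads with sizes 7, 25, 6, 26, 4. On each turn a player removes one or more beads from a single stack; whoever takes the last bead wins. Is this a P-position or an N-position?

N-position

Compute the nim-sum pairwise:
7 ⊕ 25 = 30
30 ⊕ 6 = 24
24 ⊕ 26 = 2
2 ⊕ 4 = 6
The nim-sum is 6 ≠ 0, so this is an N-position: the player to move can win.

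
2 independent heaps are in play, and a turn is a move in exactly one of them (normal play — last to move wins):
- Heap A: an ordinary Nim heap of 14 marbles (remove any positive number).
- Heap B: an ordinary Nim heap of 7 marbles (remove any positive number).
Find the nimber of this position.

9

Heap A is a plain Nim heap of size 14, so its Grundy value is 14.
Heap B is a plain Nim heap of size 7, so its Grundy value is 7.
The value of a disjunctive sum is the nim-sum of the parts.
Combined value = 14 XOR 7 = 9.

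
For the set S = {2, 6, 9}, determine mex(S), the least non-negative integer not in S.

0

0 is not in the set, so the mex is 0.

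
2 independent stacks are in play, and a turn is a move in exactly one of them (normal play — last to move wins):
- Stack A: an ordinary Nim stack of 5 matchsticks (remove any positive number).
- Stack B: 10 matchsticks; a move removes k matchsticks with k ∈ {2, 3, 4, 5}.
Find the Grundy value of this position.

4

Stack A is a plain Nim stack of size 5, so its Grundy value is 5.
For stack B, compute g(0), g(1), … with moves {2, 3, 4, 5}:
k:     0  1  2  3  4  5  6  7  8  9 10
g(k):  0  0  1  1  2  2  3  0  0  1  1
So g(10) = 1.
The value of a disjunctive sum is the nim-sum of the parts.
Combined value = 5 XOR 1 = 4.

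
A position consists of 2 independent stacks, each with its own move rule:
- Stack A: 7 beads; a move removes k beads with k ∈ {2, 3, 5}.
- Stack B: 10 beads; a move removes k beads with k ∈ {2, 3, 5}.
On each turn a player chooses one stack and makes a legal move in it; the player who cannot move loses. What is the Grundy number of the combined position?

1

For stack A, compute g(0), g(1), … with moves {2, 3, 5}:
g(0) = mex{} = 0
g(1) = mex{} = 0
g(2) = mex{0} = 1
g(3) = mex{0} = 1
g(4) = mex{0,1} = 2
g(5) = mex{0,1} = 2
g(6) = mex{0,1,2} = 3
g(7) = mex{1,2} = 0
So g(7) = 0.
Build the Grundy sequence for stack B with g(k) = mex{g(k−s) : s ∈ {2, 3, 5}, s ≤ k}:
g(0) = mex{} = 0
g(1) = mex{} = 0
g(2) = mex{0} = 1
g(3) = mex{0} = 1
g(4) = mex{0,1} = 2
g(5) = mex{0,1} = 2
g(6) = mex{0,1,2} = 3
g(7) = mex{1,2} = 0
g(8) = mex{1,2,3} = 0
g(9) = mex{0,2,3} = 1
g(10) = mex{0,2} = 1
So g(10) = 1.
The value of a disjunctive sum is the nim-sum of the parts.
Combined value = 0 ⊕ 1 = 1.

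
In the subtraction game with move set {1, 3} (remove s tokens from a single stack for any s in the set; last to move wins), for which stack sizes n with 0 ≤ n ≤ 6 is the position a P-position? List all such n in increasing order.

0, 2, 4, 6

Build the Grundy sequence with g(k) = mex{g(k−s) : s ∈ {1, 3}, s ≤ k}:
g(0) = mex{} = 0
g(1) = mex{0} = 1
g(2) = mex{1} = 0
g(3) = mex{0} = 1
g(4) = mex{1} = 0
g(5) = mex{0} = 1
g(6) = mex{1} = 0
The P-positions (g = 0) in 0..6 are 0, 2, 4, 6.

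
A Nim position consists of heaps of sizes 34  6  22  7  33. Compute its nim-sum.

Bitwise XOR of the heap sizes:
  100010  (34)
  000110  (6)
  010110  (22)
  000111  (7)
  100001  (33)
  ------
  010100  (20)

20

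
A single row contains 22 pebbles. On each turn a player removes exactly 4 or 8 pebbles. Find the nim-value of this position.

2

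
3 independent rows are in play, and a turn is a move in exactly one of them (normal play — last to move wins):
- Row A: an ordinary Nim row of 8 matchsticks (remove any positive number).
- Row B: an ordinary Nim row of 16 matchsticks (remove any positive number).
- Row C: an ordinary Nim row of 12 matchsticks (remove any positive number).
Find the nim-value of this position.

20

Row A is a plain Nim row of size 8, so its Grundy value is 8.
Row B is a plain Nim row of size 16, so its Grundy value is 16.
Row C is a plain Nim row of size 12, so its Grundy value is 12.
The value of a disjunctive sum is the nim-sum of the parts.
Combined value = 8 XOR 16 XOR 12 = 20.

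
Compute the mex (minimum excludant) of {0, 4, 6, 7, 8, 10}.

0 is in the set but 1 is not, so the mex is 1.

1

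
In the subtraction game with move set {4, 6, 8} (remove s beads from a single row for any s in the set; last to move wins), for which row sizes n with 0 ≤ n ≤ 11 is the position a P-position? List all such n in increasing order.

Compute g(0), g(1), … for moves {4, 6, 8}:
k:     0  1  2  3  4  5  6  7  8  9 10 11
g(k):  0  0  0  0  1  1  1  1  2  2  2  2
The P-positions (g = 0) in 0..11 are 0, 1, 2, 3.

0, 1, 2, 3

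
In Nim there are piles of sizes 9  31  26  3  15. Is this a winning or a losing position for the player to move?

Losing position

Bitwise XOR of the heap sizes:
  01001  (9)
  11111  (31)
  11010  (26)
  00011  (3)
  01111  (15)
  -----
  00000  (0)
The nim-sum is 0, so this is a P-position: the player to move is in a losing position under optimal play.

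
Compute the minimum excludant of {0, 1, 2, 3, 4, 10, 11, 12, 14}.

5

The values 0, 1, 2, 3, 4 are all present; 5 is the first non-negative integer missing from the set.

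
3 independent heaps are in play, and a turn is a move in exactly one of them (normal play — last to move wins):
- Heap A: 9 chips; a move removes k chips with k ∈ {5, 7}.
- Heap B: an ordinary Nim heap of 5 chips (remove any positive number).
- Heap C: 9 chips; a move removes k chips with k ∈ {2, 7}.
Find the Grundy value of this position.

Grundy values for heap A (subtraction set {5, 7}):
g(0) = mex{} = 0
g(1) = mex{} = 0
g(2) = mex{} = 0
g(3) = mex{} = 0
g(4) = mex{} = 0
g(5) = mex{0} = 1
g(6) = mex{0} = 1
g(7) = mex{0} = 1
g(8) = mex{0} = 1
g(9) = mex{0} = 1
So g(9) = 1.
Heap B is a plain Nim heap of size 5, so its Grundy value is 5.
Build the Grundy sequence for heap C with g(k) = mex{g(k−s) : s ∈ {2, 7}, s ≤ k}:
g(0) = mex{} = 0
g(1) = mex{} = 0
g(2) = mex{0} = 1
g(3) = mex{0} = 1
g(4) = mex{1} = 0
g(5) = mex{1} = 0
g(6) = mex{0} = 1
g(7) = mex{0} = 1
g(8) = mex{0,1} = 2
g(9) = mex{1} = 0
So g(9) = 0.
By the Sprague-Grundy theorem, the Grundy value of a sum of independent games is the XOR of the component values.
Combined value = 1 XOR 5 XOR 0 = 4.

4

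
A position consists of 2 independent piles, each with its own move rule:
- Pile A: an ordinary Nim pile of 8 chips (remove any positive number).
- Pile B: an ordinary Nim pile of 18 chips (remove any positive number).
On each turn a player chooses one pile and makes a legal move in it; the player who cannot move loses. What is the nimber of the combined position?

26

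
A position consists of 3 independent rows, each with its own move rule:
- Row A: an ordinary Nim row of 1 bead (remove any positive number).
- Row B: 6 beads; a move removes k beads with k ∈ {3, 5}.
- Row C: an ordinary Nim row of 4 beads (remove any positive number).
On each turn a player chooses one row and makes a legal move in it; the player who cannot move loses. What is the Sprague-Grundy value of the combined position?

7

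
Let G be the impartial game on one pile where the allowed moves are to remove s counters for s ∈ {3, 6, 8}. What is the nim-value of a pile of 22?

Build the Grundy sequence with g(k) = mex{g(k−s) : s ∈ {3, 6, 8}, s ≤ k}:
k:     0  1  2  3  4  5  6  7  8  9 10 11 12 13 14 15 16 17 18 19 20 21 22
g(k):  0  0  0  1  1  1  2  2  2  3  3  0  0  0  1  1  1  2  2  2  3  3  0
So g(22) = 0.

0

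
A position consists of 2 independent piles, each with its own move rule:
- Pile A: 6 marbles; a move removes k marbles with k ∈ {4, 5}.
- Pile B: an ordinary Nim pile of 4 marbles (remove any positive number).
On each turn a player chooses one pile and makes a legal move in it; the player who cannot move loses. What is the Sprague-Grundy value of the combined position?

5

For pile A, compute g(0), g(1), … with moves {4, 5}:
g(0) = mex{} = 0
g(1) = mex{} = 0
g(2) = mex{} = 0
g(3) = mex{} = 0
g(4) = mex{0} = 1
g(5) = mex{0} = 1
g(6) = mex{0} = 1
So g(6) = 1.
Pile B is a plain Nim pile of size 4, so its Grundy value is 4.
The value of a disjunctive sum is the nim-sum of the parts.
Combined value = 1 XOR 4 = 5.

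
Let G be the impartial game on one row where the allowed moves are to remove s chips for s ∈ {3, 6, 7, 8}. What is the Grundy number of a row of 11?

0

Grundy values for subtraction set {3, 6, 7, 8}:
g(0) = mex{} = 0
g(1) = mex{} = 0
g(2) = mex{} = 0
g(3) = mex{0} = 1
g(4) = mex{0} = 1
g(5) = mex{0} = 1
g(6) = mex{0,1} = 2
g(7) = mex{0,1} = 2
g(8) = mex{0,1} = 2
g(9) = mex{0,1,2} = 3
g(10) = mex{0,1,2} = 3
g(11) = mex{1,2} = 0
So g(11) = 0.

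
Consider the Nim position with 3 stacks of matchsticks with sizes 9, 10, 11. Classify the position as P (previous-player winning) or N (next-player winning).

N-position

Write each in binary and XOR column by column:
  1001  (9)
  1010  (10)
  1011  (11)
  ----
  1000  (8)
The nim-sum is 8 ≠ 0, so this is an N-position: the player to move can win.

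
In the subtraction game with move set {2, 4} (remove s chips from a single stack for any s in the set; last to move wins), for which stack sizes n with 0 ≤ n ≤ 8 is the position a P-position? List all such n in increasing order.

Grundy values for subtraction set {2, 4}:
g(0) = mex{} = 0
g(1) = mex{} = 0
g(2) = mex{0} = 1
g(3) = mex{0} = 1
g(4) = mex{0,1} = 2
g(5) = mex{0,1} = 2
g(6) = mex{1,2} = 0
g(7) = mex{1,2} = 0
g(8) = mex{0,2} = 1
The P-positions (g = 0) in 0..8 are 0, 1, 6, 7.

0, 1, 6, 7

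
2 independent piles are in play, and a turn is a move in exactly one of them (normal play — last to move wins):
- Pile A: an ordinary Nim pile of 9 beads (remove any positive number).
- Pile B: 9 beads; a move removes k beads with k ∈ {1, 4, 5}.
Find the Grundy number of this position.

8

Pile A is a plain Nim pile of size 9, so its Grundy value is 9.
For pile B, compute g(0), g(1), … with moves {1, 4, 5}:
k:     0  1  2  3  4  5  6  7  8  9
g(k):  0  1  0  1  2  3  2  3  0  1
So g(9) = 1.
The value of a disjunctive sum is the nim-sum of the parts.
Combined value = 9 ⊕ 1 = 8.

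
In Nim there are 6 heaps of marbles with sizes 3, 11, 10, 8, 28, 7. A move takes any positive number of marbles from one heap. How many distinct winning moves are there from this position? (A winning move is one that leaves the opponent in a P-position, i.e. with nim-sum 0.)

1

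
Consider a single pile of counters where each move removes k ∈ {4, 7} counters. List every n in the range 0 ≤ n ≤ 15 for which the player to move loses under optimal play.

Build the Grundy sequence with g(k) = mex{g(k−s) : s ∈ {4, 7}, s ≤ k}:
k:     0  1  2  3  4  5  6  7  8  9 10 11 12 13 14 15
g(k):  0  0  0  0  1  1  1  1  2  2  2  0  0  0  0  1
The P-positions (g = 0) in 0..15 are 0, 1, 2, 3, 11, 12, 13, 14.

0, 1, 2, 3, 11, 12, 13, 14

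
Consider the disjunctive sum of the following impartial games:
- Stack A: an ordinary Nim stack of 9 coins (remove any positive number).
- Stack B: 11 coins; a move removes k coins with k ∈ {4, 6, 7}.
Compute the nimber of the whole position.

9

Stack A is a plain Nim stack of size 9, so its Grundy value is 9.
Build the Grundy sequence for stack B with g(k) = mex{g(k−s) : s ∈ {4, 6, 7}, s ≤ k}:
g(0) = mex{} = 0
g(1) = mex{} = 0
g(2) = mex{} = 0
g(3) = mex{} = 0
g(4) = mex{0} = 1
g(5) = mex{0} = 1
g(6) = mex{0} = 1
g(7) = mex{0} = 1
g(8) = mex{0,1} = 2
g(9) = mex{0,1} = 2
g(10) = mex{0,1} = 2
g(11) = mex{1} = 0
So g(11) = 0.
By the Sprague-Grundy theorem, the Grundy value of a sum of independent games is the XOR of the component values.
Combined value = 9 XOR 0 = 9.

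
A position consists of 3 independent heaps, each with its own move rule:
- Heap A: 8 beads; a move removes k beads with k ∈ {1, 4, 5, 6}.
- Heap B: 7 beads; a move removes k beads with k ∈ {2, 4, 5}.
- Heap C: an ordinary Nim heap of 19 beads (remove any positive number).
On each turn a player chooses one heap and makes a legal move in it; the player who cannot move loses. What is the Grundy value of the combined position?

23

For heap A, compute g(0), g(1), … with moves {1, 4, 5, 6}:
k:     0  1  2  3  4  5  6  7  8
g(k):  0  1  0  1  2  3  2  3  4
So g(8) = 4.
Build the Grundy sequence for heap B with g(k) = mex{g(k−s) : s ∈ {2, 4, 5}, s ≤ k}:
g(0) = mex{} = 0
g(1) = mex{} = 0
g(2) = mex{0} = 1
g(3) = mex{0} = 1
g(4) = mex{0,1} = 2
g(5) = mex{0,1} = 2
g(6) = mex{0,1,2} = 3
g(7) = mex{1,2} = 0
So g(7) = 0.
Heap C is a plain Nim heap of size 19, so its Grundy value is 19.
By the Sprague-Grundy theorem, the Grundy value of a sum of independent games is the XOR of the component values.
Combined value = 4 ⊕ 0 ⊕ 19 = 23.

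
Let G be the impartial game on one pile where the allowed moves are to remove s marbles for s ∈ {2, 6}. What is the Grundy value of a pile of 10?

Grundy values for subtraction set {2, 6}:
k:     0  1  2  3  4  5  6  7  8  9 10
g(k):  0  0  1  1  0  0  1  1  0  0  1
So g(10) = 1.

1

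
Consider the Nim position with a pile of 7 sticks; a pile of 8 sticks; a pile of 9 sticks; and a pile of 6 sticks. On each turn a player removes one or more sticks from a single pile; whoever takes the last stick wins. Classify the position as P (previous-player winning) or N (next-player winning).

P-position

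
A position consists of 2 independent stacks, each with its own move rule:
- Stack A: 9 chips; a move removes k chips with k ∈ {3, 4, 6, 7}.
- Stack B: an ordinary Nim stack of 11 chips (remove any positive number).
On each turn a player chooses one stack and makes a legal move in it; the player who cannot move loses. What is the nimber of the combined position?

For stack A, compute g(0), g(1), … with moves {3, 4, 6, 7}:
g(0) = mex{} = 0
g(1) = mex{} = 0
g(2) = mex{} = 0
g(3) = mex{0} = 1
g(4) = mex{0} = 1
g(5) = mex{0} = 1
g(6) = mex{0,1} = 2
g(7) = mex{0,1} = 2
g(8) = mex{0,1} = 2
g(9) = mex{0,1,2} = 3
So g(9) = 3.
Stack B is a plain Nim stack of size 11, so its Grundy value is 11.
The value of a disjunctive sum is the nim-sum of the parts.
Combined value = 3 ⊕ 11 = 8.

8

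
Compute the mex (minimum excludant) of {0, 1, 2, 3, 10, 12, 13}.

The values 0, 1, 2, 3 are all present; 4 is the first non-negative integer missing from the set.

4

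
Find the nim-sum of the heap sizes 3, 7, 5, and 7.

6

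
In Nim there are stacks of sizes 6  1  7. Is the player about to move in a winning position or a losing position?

Nim-sum: 6 ⊕ 1 ⊕ 7 = 0.
The nim-sum is 0, so this is a P-position: the player to move is in a losing position under optimal play.

Losing position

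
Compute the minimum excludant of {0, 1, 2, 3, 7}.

4

The values 0, 1, 2, 3 are all present; 4 is the first non-negative integer missing from the set.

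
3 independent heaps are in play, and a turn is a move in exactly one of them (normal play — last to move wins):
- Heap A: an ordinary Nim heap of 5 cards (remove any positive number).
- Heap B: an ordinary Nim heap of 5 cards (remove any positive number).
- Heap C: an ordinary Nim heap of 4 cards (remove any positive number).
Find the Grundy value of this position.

Heap A is a plain Nim heap of size 5, so its Grundy value is 5.
Heap B is a plain Nim heap of size 5, so its Grundy value is 5.
Heap C is a plain Nim heap of size 4, so its Grundy value is 4.
By the Sprague-Grundy theorem, the Grundy value of a sum of independent games is the XOR of the component values.
Combined value = 5 ⊕ 5 ⊕ 4 = 4.

4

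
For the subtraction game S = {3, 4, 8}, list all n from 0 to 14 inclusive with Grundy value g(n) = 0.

0, 1, 2, 7, 12, 13, 14

Grundy values for subtraction set {3, 4, 8}:
g(0) = mex{} = 0
g(1) = mex{} = 0
g(2) = mex{} = 0
g(3) = mex{0} = 1
g(4) = mex{0} = 1
g(5) = mex{0} = 1
g(6) = mex{0,1} = 2
g(7) = mex{1} = 0
g(8) = mex{0,1} = 2
g(9) = mex{0,1,2} = 3
g(10) = mex{0,2} = 1
g(11) = mex{0,1,2} = 3
g(12) = mex{1,2,3} = 0
g(13) = mex{1,3} = 0
g(14) = mex{1,2,3} = 0
The P-positions (g = 0) in 0..14 are 0, 1, 2, 7, 12, 13, 14.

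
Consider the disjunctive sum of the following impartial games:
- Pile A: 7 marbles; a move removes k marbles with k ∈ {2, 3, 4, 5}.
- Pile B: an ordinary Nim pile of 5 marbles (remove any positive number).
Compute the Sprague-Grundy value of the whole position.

For pile A, compute g(0), g(1), … with moves {2, 3, 4, 5}:
g(0) = mex{} = 0
g(1) = mex{} = 0
g(2) = mex{0} = 1
g(3) = mex{0} = 1
g(4) = mex{0,1} = 2
g(5) = mex{0,1} = 2
g(6) = mex{0,1,2} = 3
g(7) = mex{1,2} = 0
So g(7) = 0.
Pile B is a plain Nim pile of size 5, so its Grundy value is 5.
The value of a disjunctive sum is the nim-sum of the parts.
Combined value = 0 XOR 5 = 5.

5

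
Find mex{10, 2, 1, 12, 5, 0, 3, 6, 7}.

4

The values 0, 1, 2, 3 are all present; 4 is the first non-negative integer missing from the set.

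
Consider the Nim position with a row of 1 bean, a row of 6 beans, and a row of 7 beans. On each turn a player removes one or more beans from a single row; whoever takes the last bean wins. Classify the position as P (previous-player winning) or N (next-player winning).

P-position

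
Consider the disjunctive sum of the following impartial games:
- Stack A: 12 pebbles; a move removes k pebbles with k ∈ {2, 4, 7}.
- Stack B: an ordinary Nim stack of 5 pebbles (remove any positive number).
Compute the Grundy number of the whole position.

5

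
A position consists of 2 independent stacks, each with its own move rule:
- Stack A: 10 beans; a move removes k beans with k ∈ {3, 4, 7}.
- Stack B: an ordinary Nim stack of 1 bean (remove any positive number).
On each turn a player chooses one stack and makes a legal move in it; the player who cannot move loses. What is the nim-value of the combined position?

Grundy values for stack A (subtraction set {3, 4, 7}):
k:     0  1  2  3  4  5  6  7  8  9 10
g(k):  0  0  0  1  1  1  2  2  2  3  0
So g(10) = 0.
Stack B is a plain Nim stack of size 1, so its Grundy value is 1.
The value of a disjunctive sum is the nim-sum of the parts.
Combined value = 0 ⊕ 1 = 1.

1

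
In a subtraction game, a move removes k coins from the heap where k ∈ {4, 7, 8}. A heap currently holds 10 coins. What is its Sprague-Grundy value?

2

Grundy values for subtraction set {4, 7, 8}:
k:     0  1  2  3  4  5  6  7  8  9 10
g(k):  0  0  0  0  1  1  1  1  2  2  2
So g(10) = 2.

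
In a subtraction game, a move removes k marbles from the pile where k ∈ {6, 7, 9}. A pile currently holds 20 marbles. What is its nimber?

0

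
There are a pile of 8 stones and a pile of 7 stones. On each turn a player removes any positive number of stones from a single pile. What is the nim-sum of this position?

15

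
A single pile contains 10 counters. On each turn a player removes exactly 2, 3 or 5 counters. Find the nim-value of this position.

1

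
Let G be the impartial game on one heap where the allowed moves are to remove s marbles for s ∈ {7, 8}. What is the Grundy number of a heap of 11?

1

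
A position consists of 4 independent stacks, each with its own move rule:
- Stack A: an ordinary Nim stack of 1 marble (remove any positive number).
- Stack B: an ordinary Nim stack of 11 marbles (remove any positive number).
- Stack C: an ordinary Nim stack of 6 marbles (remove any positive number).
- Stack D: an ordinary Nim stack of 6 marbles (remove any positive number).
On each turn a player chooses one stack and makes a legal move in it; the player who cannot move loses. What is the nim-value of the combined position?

10

Stack A is a plain Nim stack of size 1, so its Grundy value is 1.
Stack B is a plain Nim stack of size 11, so its Grundy value is 11.
Stack C is a plain Nim stack of size 6, so its Grundy value is 6.
Stack D is a plain Nim stack of size 6, so its Grundy value is 6.
By the Sprague-Grundy theorem, the Grundy value of a sum of independent games is the XOR of the component values.
Combined value = 1 XOR 11 XOR 6 XOR 6 = 10.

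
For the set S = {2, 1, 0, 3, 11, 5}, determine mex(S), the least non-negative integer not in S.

The values 0, 1, 2, 3 are all present; 4 is the first non-negative integer missing from the set.

4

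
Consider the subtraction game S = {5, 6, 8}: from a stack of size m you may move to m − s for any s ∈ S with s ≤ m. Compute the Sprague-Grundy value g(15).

Compute g(0), g(1), … for moves {5, 6, 8}:
k:     0  1  2  3  4  5  6  7  8  9 10 11 12 13 14 15
g(k):  0  0  0  0  0  1  1  1  1  1  2  2  2  0  0  0
So g(15) = 0.

0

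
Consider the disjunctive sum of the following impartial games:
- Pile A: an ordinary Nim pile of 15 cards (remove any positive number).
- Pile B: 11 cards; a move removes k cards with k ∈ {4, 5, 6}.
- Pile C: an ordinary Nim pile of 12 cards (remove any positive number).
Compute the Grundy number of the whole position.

Pile A is a plain Nim pile of size 15, so its Grundy value is 15.
Grundy values for pile B (subtraction set {4, 5, 6}):
k:     0  1  2  3  4  5  6  7  8  9 10 11
g(k):  0  0  0  0  1  1  1  1  2  2  0  0
So g(11) = 0.
Pile C is a plain Nim pile of size 12, so its Grundy value is 12.
The value of a disjunctive sum is the nim-sum of the parts.
Combined value = 15 XOR 0 XOR 12 = 3.

3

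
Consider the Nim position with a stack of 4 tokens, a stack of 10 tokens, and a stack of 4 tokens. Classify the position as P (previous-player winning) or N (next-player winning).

Compute the nim-sum pairwise:
4 ^ 10 = 14
14 ^ 4 = 10
The nim-sum is 10 ≠ 0, so this is an N-position: the player to move can win.

N-position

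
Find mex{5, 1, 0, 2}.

3

The values 0, 1, 2 are all present; 3 is the first non-negative integer missing from the set.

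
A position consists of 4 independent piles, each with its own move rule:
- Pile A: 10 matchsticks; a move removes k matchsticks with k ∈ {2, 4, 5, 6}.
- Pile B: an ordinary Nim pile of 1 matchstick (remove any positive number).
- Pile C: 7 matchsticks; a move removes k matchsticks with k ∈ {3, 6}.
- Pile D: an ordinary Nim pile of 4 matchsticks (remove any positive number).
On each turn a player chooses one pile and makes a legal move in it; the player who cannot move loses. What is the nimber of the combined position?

6

For pile A, compute g(0), g(1), … with moves {2, 4, 5, 6}:
g(0) = mex{} = 0
g(1) = mex{} = 0
g(2) = mex{0} = 1
g(3) = mex{0} = 1
g(4) = mex{0,1} = 2
g(5) = mex{0,1} = 2
g(6) = mex{0,1,2} = 3
g(7) = mex{0,1,2} = 3
g(8) = mex{1,2,3} = 0
g(9) = mex{1,2,3} = 0
g(10) = mex{0,2,3} = 1
So g(10) = 1.
Pile B is a plain Nim pile of size 1, so its Grundy value is 1.
For pile C, compute g(0), g(1), … with moves {3, 6}:
g(0) = mex{} = 0
g(1) = mex{} = 0
g(2) = mex{} = 0
g(3) = mex{0} = 1
g(4) = mex{0} = 1
g(5) = mex{0} = 1
g(6) = mex{0,1} = 2
g(7) = mex{0,1} = 2
So g(7) = 2.
Pile D is a plain Nim pile of size 4, so its Grundy value is 4.
By the Sprague-Grundy theorem, the Grundy value of a sum of independent games is the XOR of the component values.
Combined value = 1 XOR 1 XOR 2 XOR 4 = 6.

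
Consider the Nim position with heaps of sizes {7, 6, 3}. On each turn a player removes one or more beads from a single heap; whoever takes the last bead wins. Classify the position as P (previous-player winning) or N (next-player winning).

N-position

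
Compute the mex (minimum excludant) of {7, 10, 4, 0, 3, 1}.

2

The values 0, 1 are all present; 2 is the first non-negative integer missing from the set.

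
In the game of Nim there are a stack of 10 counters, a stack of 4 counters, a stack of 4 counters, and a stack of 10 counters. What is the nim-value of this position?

0

Compute the nim-sum pairwise:
10 ⊕ 4 = 14
14 ⊕ 4 = 10
10 ⊕ 10 = 0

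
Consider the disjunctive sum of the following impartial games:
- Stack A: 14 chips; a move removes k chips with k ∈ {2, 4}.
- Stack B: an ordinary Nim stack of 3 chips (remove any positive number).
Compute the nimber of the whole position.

Build the Grundy sequence for stack A with g(k) = mex{g(k−s) : s ∈ {2, 4}, s ≤ k}:
k:     0  1  2  3  4  5  6  7  8  9 10 11 12 13 14
g(k):  0  0  1  1  2  2  0  0  1  1  2  2  0  0  1
So g(14) = 1.
Stack B is a plain Nim stack of size 3, so its Grundy value is 3.
The value of a disjunctive sum is the nim-sum of the parts.
Combined value = 1 XOR 3 = 2.

2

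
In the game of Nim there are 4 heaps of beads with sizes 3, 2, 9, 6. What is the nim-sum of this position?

Nim-sum: 3 ^ 2 ^ 9 ^ 6 = 14.

14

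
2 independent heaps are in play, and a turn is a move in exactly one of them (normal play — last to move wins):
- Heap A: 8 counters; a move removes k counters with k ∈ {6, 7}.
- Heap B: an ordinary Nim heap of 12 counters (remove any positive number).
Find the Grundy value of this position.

Grundy values for heap A (subtraction set {6, 7}):
g(0) = mex{} = 0
g(1) = mex{} = 0
g(2) = mex{} = 0
g(3) = mex{} = 0
g(4) = mex{} = 0
g(5) = mex{} = 0
g(6) = mex{0} = 1
g(7) = mex{0} = 1
g(8) = mex{0} = 1
So g(8) = 1.
Heap B is a plain Nim heap of size 12, so its Grundy value is 12.
The value of a disjunctive sum is the nim-sum of the parts.
Combined value = 1 XOR 12 = 13.

13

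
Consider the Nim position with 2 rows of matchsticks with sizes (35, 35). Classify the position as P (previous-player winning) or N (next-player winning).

P-position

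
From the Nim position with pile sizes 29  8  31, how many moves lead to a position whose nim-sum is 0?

3

Bitwise XOR of the heap sizes:
  11101  (29)
  01000  (8)
  11111  (31)
  -----
  01010  (10)
The overall nim-sum is X = 10. A pile of size p has a winning move iff p XOR X < p (reduce it to p XOR X).
  29: 29 XOR 10 = 23 < 29 — winning move (to 23).
  8: 8 XOR 10 = 2 < 8 — winning move (to 2).
  31: 31 XOR 10 = 21 < 31 — winning move (to 21).
That gives 3 winning moves.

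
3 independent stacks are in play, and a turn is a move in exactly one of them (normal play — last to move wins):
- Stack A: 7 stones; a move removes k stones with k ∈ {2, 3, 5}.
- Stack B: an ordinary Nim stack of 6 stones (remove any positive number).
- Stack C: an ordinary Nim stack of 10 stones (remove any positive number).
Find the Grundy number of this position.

12

Grundy values for stack A (subtraction set {2, 3, 5}):
g(0) = mex{} = 0
g(1) = mex{} = 0
g(2) = mex{0} = 1
g(3) = mex{0} = 1
g(4) = mex{0,1} = 2
g(5) = mex{0,1} = 2
g(6) = mex{0,1,2} = 3
g(7) = mex{1,2} = 0
So g(7) = 0.
Stack B is a plain Nim stack of size 6, so its Grundy value is 6.
Stack C is a plain Nim stack of size 10, so its Grundy value is 10.
By the Sprague-Grundy theorem, the Grundy value of a sum of independent games is the XOR of the component values.
Combined value = 0 ⊕ 6 ⊕ 10 = 12.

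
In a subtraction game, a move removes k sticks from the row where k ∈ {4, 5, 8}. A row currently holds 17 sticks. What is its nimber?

Build the Grundy sequence with g(k) = mex{g(k−s) : s ∈ {4, 5, 8}, s ≤ k}:
k:     0  1  2  3  4  5  6  7  8  9 10 11 12 13 14 15 16 17
g(k):  0  0  0  0  1  1  1  1  2  2  2  2  0  0  0  0  1  1
So g(17) = 1.

1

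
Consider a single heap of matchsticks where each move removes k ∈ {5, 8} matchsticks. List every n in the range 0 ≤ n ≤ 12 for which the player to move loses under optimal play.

0, 1, 2, 3, 4

Build the Grundy sequence with g(k) = mex{g(k−s) : s ∈ {5, 8}, s ≤ k}:
k:     0  1  2  3  4  5  6  7  8  9 10 11 12
g(k):  0  0  0  0  0  1  1  1  1  1  2  2  2
The P-positions (g = 0) in 0..12 are 0, 1, 2, 3, 4.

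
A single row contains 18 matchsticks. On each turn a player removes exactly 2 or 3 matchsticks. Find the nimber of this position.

1

Grundy values for subtraction set {2, 3}:
k:     0  1  2  3  4  5  6  7  8  9 10 11 12 13 14 15 16 17 18
g(k):  0  0  1  1  2  0  0  1  1  2  0  0  1  1  2  0  0  1  1
So g(18) = 1.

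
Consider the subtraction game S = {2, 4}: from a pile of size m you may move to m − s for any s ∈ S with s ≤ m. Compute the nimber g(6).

Build the Grundy sequence with g(k) = mex{g(k−s) : s ∈ {2, 4}, s ≤ k}:
g(0) = mex{} = 0
g(1) = mex{} = 0
g(2) = mex{0} = 1
g(3) = mex{0} = 1
g(4) = mex{0,1} = 2
g(5) = mex{0,1} = 2
g(6) = mex{1,2} = 0
So g(6) = 0.

0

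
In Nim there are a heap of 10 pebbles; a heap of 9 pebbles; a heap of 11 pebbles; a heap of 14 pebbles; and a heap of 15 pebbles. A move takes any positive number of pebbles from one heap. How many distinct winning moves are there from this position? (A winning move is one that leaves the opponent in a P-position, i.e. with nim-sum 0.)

Nim-sum: 10 XOR 9 XOR 11 XOR 14 XOR 15 = 9.
The overall nim-sum is X = 9. A heap of size p has a winning move iff p XOR X < p (reduce it to p XOR X).
  10: 10 XOR 9 = 3 < 10 — winning move (to 3).
  9: 9 XOR 9 = 0 < 9 — winning move (to 0).
  11: 11 XOR 9 = 2 < 11 — winning move (to 2).
  14: 14 XOR 9 = 7 < 14 — winning move (to 7).
  15: 15 XOR 9 = 6 < 15 — winning move (to 6).
That gives 5 winning moves.

5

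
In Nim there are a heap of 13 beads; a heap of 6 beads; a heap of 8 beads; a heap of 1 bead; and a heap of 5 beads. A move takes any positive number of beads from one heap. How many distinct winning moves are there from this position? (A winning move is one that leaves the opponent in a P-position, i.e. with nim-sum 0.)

Nim-sum: 13 ⊕ 6 ⊕ 8 ⊕ 1 ⊕ 5 = 7.
The overall nim-sum is X = 7. A heap of size p has a winning move iff p XOR X < p (reduce it to p XOR X).
  13: 13 XOR 7 = 10 < 13 — winning move (to 10).
  6: 6 XOR 7 = 1 < 6 — winning move (to 1).
  8: 8 XOR 7 = 15 ≥ 8 — no move.
  1: 1 XOR 7 = 6 ≥ 1 — no move.
  5: 5 XOR 7 = 2 < 5 — winning move (to 2).
That gives 3 winning moves.

3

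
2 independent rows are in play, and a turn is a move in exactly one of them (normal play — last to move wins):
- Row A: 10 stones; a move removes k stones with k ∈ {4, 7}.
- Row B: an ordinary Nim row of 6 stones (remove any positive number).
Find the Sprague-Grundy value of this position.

4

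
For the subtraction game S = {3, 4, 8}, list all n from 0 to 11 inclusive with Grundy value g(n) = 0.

0, 1, 2, 7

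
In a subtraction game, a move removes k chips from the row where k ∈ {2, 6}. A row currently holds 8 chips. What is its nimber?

0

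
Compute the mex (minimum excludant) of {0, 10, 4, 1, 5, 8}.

The values 0, 1 are all present; 2 is the first non-negative integer missing from the set.

2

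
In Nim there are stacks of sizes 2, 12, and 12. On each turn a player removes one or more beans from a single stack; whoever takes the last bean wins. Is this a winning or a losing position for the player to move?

Nim-sum: 2 ^ 12 ^ 12 = 2.
The nim-sum is 2 ≠ 0, so this is an N-position: the player to move can win.

Winning position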